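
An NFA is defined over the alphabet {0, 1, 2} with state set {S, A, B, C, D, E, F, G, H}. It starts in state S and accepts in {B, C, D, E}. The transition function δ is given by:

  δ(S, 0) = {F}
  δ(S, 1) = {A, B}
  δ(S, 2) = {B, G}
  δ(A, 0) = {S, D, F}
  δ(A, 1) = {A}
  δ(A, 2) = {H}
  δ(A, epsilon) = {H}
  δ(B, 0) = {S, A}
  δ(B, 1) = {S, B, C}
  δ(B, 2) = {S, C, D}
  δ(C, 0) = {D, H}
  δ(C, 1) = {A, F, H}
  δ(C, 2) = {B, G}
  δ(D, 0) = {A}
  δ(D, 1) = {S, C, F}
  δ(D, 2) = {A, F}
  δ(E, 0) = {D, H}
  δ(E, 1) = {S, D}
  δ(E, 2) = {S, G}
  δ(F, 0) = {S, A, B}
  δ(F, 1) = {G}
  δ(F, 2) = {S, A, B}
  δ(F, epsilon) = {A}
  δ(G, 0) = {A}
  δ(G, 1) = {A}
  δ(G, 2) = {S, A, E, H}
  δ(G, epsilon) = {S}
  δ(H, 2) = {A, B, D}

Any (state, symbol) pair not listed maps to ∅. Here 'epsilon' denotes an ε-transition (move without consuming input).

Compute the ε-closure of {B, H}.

{B, H}

Begin with {B, H}.
No ε-moves leave this set, so the closure equals the set itself.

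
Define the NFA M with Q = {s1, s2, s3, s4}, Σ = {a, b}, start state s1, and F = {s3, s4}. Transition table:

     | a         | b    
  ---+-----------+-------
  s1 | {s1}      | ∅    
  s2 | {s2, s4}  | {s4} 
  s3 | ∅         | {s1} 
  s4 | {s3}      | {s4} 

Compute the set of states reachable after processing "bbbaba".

Start in {s1}.
Read 'b': s1→∅; now ∅.
The set is empty and remains empty for the remaining 5 symbols.

∅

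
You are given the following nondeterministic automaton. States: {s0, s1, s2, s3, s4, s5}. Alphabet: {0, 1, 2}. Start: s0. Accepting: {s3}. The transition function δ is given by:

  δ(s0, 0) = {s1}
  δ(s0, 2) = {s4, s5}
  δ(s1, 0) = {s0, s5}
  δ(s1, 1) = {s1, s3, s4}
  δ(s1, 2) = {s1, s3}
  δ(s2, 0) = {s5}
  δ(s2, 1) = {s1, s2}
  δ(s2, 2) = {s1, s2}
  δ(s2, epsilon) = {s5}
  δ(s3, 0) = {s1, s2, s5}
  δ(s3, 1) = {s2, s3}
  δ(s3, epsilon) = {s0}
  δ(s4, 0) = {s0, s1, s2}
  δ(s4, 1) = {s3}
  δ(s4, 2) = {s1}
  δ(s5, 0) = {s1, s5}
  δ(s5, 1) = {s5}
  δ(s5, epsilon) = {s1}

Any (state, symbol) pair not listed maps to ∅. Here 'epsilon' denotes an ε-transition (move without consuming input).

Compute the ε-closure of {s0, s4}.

{s0, s4}

Begin with {s0, s4}.
No ε-moves leave this set, so the closure equals the set itself.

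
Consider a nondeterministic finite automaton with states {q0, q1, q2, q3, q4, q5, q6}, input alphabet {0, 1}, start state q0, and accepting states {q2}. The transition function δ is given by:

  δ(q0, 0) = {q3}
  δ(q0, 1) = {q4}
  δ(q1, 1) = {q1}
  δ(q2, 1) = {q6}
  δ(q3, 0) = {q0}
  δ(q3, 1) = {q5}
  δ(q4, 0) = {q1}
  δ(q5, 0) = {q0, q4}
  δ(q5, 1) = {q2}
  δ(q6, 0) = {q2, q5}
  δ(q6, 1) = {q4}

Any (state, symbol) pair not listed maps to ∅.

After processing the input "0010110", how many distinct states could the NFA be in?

0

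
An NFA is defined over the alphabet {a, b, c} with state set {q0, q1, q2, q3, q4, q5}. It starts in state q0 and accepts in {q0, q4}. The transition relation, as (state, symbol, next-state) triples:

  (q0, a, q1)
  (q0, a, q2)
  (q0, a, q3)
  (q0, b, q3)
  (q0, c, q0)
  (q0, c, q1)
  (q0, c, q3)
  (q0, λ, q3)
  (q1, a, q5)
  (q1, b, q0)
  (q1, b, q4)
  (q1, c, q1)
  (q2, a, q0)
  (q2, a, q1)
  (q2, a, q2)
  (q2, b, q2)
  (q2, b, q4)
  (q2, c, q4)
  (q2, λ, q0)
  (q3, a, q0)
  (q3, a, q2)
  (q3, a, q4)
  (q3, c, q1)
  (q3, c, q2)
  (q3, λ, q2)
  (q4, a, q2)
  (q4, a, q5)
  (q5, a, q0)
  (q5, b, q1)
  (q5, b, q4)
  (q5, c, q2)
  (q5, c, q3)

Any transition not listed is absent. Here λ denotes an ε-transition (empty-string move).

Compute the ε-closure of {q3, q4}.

Begin with {q3, q4}.
ε-move q3 → q2; add q2.
ε-move q2 → q0; add q0.

{q0, q2, q3, q4}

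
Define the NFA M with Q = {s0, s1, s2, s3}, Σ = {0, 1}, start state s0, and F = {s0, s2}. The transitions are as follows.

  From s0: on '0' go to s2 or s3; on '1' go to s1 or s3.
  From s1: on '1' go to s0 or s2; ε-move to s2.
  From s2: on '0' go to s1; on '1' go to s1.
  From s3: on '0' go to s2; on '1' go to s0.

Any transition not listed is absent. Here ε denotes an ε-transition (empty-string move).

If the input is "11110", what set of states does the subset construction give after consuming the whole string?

Start in {s0}.
Read '1': {s0} → {s1, s2, s3}.
Read '1': {s1, s2, s3} → {s0, s1, s2}.
Read '1': {s0, s1, s2} → {s0, s1, s2, s3}.
Read '1': {s0, s1, s2, s3} → {s0, s1, s2, s3}.
Read '0': {s0, s1, s2, s3} → {s1, s2, s3}.

{s1, s2, s3}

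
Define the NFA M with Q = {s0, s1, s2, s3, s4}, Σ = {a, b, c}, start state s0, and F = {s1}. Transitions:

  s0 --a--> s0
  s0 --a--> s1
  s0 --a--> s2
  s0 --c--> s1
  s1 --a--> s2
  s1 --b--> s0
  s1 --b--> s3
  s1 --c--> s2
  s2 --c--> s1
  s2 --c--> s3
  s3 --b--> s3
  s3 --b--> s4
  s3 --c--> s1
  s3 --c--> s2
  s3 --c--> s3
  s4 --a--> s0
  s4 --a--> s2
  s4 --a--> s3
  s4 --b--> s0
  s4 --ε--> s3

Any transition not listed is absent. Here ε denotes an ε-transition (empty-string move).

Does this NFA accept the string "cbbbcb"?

Start in {s0}.
Read 'c': {s0} → {s1}.
Read 'b': {s1} → {s0, s3}.
Read 'b': {s0, s3} → {s3, s4}.
Read 'b': {s3, s4} → {s0, s3, s4}.
Read 'c': {s0, s3, s4} → {s1, s2, s3}.
Read 'b': {s1, s2, s3} → {s0, s3, s4}.
The final set {s0, s3, s4} contains no accepting state.

No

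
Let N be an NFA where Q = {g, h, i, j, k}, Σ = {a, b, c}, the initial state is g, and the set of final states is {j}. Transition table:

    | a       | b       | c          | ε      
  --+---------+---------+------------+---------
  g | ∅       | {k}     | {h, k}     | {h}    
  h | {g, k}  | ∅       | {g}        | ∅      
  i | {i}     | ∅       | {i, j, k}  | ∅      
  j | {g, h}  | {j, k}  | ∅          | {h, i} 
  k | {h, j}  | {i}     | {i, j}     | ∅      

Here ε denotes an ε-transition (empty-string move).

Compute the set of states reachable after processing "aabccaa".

Start: ε-closure({g}) = {g, h}.
Read 'a': g→∅, h→{g, k}; union {g, k}; ε-closure = {g, h, k}.
Read 'a': g→∅, h→{g, k}, k→{h, j}; union {g, h, j, k}; ε-closure = {g, h, i, j, k}.
Read 'b': g→{k}, h→∅, i→∅, j→{j, k}, k→{i}; union {i, j, k}; ε-closure = {h, i, j, k}.
Read 'c': h→{g}, i→{i, j, k}, j→∅, k→{i, j}; union {g, i, j, k}; ε-closure = {g, h, i, j, k}.
Read 'c': g→{h, k}, h→{g}, i→{i, j, k}, j→∅, k→{i, j}; now {g, h, i, j, k}.
Read 'a': g→∅, h→{g, k}, i→{i}, j→{g, h}, k→{h, j}; now {g, h, i, j, k}.
Read 'a': g→∅, h→{g, k}, i→{i}, j→{g, h}, k→{h, j}; now {g, h, i, j, k}.

{g, h, i, j, k}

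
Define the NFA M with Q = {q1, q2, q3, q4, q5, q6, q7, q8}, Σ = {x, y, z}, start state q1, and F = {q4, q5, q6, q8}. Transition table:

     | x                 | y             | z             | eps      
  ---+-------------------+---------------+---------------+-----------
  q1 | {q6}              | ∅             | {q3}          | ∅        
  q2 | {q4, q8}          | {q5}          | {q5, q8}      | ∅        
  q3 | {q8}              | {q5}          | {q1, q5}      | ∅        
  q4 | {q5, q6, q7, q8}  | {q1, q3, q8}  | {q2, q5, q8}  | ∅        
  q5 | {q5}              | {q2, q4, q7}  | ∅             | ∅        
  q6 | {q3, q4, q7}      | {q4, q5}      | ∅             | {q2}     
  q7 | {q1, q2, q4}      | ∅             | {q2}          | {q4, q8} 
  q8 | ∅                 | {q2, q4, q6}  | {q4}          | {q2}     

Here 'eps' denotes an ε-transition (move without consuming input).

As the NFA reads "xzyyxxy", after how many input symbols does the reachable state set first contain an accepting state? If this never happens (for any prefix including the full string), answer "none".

1

Start in {q1}.
Read 'x': {q1} → {q2, q6}.
None of the earlier sets intersect F, but {q2, q6} does.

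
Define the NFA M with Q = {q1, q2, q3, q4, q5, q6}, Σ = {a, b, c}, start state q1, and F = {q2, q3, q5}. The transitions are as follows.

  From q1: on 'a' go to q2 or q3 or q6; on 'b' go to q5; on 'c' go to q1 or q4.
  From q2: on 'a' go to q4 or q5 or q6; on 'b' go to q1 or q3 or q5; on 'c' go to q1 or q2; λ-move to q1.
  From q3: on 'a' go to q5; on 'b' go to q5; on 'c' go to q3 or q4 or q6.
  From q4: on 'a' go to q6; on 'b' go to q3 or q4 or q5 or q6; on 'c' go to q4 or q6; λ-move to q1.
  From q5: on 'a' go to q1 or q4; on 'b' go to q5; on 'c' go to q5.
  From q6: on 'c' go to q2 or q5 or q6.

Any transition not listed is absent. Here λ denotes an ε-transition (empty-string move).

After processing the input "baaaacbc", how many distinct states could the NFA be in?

Start in {q1}.
Read 'b': q1→{q5}; now {q5}.
Read 'a': q5→{q1, q4}; now {q1, q4}.
Read 'a': q1→{q2, q3, q6}, q4→{q6}; union {q2, q3, q6}; ε-closure = {q1, q2, q3, q6}.
Read 'a': q1→{q2, q3, q6}, q2→{q4, q5, q6}, q3→{q5}, q6→∅; union {q2, q3, q4, q5, q6}; ε-closure = {q1, q2, q3, q4, q5, q6}.
Read 'a': q1→{q2, q3, q6}, q2→{q4, q5, q6}, q3→{q5}, q4→{q6}, q5→{q1, q4}, q6→∅; now {q1, q2, q3, q4, q5, q6}.
Read 'c': q1→{q1, q4}, q2→{q1, q2}, q3→{q3, q4, q6}, q4→{q4, q6}, q5→{q5}, q6→{q2, q5, q6}; now {q1, q2, q3, q4, q5, q6}.
Read 'b': q1→{q5}, q2→{q1, q3, q5}, q3→{q5}, q4→{q3, q4, q5, q6}, q5→{q5}, q6→∅; now {q1, q3, q4, q5, q6}.
Read 'c': q1→{q1, q4}, q3→{q3, q4, q6}, q4→{q4, q6}, q5→{q5}, q6→{q2, q5, q6}; now {q1, q2, q3, q4, q5, q6}.
That set has 6 states.

6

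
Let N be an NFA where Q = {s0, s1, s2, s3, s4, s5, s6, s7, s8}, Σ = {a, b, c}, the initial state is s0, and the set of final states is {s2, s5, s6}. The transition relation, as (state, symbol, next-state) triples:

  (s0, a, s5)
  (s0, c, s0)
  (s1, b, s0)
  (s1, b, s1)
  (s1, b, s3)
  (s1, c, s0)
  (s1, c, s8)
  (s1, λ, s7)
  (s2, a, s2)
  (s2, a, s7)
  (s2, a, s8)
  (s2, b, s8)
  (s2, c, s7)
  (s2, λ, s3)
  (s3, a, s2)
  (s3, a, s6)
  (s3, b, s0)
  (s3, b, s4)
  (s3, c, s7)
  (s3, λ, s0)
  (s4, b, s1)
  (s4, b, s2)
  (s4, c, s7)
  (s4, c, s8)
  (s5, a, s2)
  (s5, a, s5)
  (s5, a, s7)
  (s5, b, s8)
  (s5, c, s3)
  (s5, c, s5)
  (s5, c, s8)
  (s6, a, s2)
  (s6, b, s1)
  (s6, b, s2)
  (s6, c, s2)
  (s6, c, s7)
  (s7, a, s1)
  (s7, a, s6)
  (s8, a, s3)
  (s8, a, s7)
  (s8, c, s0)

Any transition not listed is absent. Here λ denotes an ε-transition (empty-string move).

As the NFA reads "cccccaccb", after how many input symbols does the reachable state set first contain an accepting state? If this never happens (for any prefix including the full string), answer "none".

6

Start in {s0}.
Read 'c': s0→{s0}; now {s0}.
Read 'c': s0→{s0}; now {s0}.
Read 'c': s0→{s0}; now {s0}.
Read 'c': s0→{s0}; now {s0}.
Read 'c': s0→{s0}; now {s0}.
Read 'a': s0→{s5}; now {s5}.
None of the earlier sets intersect F, but {s5} does.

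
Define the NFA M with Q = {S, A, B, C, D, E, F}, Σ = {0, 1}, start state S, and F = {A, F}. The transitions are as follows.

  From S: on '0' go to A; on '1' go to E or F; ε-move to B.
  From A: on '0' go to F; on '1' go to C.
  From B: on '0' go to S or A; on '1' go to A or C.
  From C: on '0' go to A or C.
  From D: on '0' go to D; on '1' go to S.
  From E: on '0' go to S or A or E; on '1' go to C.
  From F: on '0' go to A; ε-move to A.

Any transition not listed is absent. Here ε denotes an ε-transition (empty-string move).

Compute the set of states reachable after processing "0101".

Start: ε-closure({S}) = {S, B}.
Read '0': {S, B} → {S, A, B}.
Read '1': {S, A, B} → {A, C, E, F}.
Read '0': {A, C, E, F} → {S, A, B, C, E, F}.
Read '1': {S, A, B, C, E, F} → {A, C, E, F}.

{A, C, E, F}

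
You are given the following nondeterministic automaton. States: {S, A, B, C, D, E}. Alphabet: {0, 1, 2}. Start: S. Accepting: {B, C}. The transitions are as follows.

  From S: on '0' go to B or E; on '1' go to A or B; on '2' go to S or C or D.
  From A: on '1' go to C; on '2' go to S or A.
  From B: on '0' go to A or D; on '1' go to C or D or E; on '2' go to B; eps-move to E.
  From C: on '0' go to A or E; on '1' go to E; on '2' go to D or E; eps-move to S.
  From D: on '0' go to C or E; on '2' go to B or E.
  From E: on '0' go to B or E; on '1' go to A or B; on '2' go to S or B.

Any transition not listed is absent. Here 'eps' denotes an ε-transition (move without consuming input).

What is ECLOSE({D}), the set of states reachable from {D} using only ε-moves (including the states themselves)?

{D}

Begin with {D}.
No ε-moves leave this set, so the closure equals the set itself.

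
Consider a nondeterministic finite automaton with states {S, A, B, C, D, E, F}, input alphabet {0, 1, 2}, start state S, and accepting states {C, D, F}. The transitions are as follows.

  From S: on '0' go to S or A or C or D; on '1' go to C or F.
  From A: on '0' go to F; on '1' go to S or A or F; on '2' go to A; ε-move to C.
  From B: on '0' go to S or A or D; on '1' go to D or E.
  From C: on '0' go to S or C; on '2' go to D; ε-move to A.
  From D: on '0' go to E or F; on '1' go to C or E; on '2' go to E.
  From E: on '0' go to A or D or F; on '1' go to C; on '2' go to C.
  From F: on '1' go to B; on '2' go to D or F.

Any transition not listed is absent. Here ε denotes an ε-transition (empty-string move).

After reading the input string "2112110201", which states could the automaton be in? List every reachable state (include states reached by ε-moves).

∅

Start in {S}.
Read '2': S→∅; now ∅.
The set is empty and remains empty for the remaining 9 symbols.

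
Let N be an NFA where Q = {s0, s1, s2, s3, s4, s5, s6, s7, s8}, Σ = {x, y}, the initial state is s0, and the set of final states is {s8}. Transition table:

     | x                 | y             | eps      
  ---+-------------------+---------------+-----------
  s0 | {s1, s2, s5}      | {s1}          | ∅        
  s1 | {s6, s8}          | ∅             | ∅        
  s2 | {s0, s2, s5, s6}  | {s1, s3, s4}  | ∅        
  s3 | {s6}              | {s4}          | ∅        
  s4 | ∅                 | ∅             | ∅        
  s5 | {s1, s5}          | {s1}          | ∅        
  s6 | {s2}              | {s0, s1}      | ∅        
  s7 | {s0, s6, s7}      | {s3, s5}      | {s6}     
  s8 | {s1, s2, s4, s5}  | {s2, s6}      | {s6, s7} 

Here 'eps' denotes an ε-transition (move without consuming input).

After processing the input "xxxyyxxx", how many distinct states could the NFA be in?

8

Start in {s0}.
Read 'x': {s0} → {s1, s2, s5}.
Read 'x': {s1, s2, s5} → {s0, s1, s2, s5, s6, s7, s8}.
Read 'x': {s0, s1, s2, s5, s6, s7, s8} → {s0, s1, s2, s4, s5, s6, s7, s8}.
Read 'y': {s0, s1, s2, s4, s5, s6, s7, s8} → {s0, s1, s2, s3, s4, s5, s6}.
Read 'y': {s0, s1, s2, s3, s4, s5, s6} → {s0, s1, s3, s4}.
Read 'x': {s0, s1, s3, s4} → {s1, s2, s5, s6, s7, s8}.
Read 'x': {s1, s2, s5, s6, s7, s8} → {s0, s1, s2, s4, s5, s6, s7, s8}.
Read 'x': {s0, s1, s2, s4, s5, s6, s7, s8} → {s0, s1, s2, s4, s5, s6, s7, s8}.
That set has 8 states.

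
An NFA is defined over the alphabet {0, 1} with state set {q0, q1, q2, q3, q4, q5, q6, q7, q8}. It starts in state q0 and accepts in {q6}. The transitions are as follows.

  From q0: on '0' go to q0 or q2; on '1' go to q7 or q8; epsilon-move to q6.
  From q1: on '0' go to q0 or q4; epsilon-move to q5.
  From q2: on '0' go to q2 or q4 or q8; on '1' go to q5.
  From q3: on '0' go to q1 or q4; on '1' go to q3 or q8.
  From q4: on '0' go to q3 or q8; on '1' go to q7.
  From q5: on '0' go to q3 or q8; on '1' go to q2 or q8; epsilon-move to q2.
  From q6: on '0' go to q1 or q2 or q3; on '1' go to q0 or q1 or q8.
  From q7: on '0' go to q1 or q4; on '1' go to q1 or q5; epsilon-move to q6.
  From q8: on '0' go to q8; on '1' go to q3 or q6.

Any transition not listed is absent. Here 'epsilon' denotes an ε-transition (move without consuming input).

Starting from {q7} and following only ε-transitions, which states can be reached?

Begin with {q7}.
ε-move q7 → q6; add q6.

{q6, q7}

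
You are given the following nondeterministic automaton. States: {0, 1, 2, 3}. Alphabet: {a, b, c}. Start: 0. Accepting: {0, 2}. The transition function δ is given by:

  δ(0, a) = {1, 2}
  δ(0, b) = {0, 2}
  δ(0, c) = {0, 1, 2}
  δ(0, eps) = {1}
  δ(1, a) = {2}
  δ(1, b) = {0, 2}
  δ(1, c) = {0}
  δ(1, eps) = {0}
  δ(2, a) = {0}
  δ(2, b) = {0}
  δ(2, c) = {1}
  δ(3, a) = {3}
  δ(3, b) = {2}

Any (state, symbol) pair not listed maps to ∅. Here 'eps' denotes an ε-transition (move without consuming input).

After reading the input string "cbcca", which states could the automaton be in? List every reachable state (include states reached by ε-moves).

{0, 1, 2}

Start: ε-closure({0}) = {0, 1}.
Read 'c': 0→{0, 1, 2}, 1→{0}; now {0, 1, 2}.
Read 'b': 0→{0, 2}, 1→{0, 2}, 2→{0}; union {0, 2}; ε-closure = {0, 1, 2}.
Read 'c': 0→{0, 1, 2}, 1→{0}, 2→{1}; now {0, 1, 2}.
Read 'c': 0→{0, 1, 2}, 1→{0}, 2→{1}; now {0, 1, 2}.
Read 'a': 0→{1, 2}, 1→{2}, 2→{0}; now {0, 1, 2}.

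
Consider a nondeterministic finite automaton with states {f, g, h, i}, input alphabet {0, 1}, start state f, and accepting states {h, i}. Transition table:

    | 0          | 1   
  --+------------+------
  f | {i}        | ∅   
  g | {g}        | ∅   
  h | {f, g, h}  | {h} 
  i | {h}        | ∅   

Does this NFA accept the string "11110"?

No

Start in {f}.
Read '1': {f} → ∅.
The set is empty and remains empty for the remaining 4 symbols.
The final set ∅ contains no accepting state.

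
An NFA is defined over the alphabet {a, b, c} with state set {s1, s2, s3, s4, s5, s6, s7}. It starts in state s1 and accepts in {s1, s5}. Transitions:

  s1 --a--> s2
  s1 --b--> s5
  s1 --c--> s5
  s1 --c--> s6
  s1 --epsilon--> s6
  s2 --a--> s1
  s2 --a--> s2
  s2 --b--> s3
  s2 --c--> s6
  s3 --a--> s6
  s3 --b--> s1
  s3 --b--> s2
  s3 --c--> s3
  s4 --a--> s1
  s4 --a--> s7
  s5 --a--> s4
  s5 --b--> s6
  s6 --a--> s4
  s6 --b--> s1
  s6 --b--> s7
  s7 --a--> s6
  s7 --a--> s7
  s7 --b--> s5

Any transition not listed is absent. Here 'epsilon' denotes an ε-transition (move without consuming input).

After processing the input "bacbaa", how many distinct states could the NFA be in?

Start: ε-closure({s1}) = {s1, s6}.
Read 'b': {s1, s6} → {s1, s5, s6, s7}.
Read 'a': {s1, s5, s6, s7} → {s2, s4, s6, s7}.
Read 'c': {s2, s4, s6, s7} → {s6}.
Read 'b': {s6} → {s1, s6, s7}.
Read 'a': {s1, s6, s7} → {s2, s4, s6, s7}.
Read 'a': {s2, s4, s6, s7} → {s1, s2, s4, s6, s7}.
That set has 5 states.

5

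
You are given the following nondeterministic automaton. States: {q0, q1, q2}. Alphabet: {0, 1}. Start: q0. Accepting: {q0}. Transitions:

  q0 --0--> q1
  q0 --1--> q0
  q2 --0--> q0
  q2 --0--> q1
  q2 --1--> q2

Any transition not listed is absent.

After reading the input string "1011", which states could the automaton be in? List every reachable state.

∅

Start in {q0}.
Read '1': q0→{q0}; now {q0}.
Read '0': q0→{q1}; now {q1}.
Read '1': q1→∅; now ∅.
The set is empty and remains empty for the remaining 1 symbol.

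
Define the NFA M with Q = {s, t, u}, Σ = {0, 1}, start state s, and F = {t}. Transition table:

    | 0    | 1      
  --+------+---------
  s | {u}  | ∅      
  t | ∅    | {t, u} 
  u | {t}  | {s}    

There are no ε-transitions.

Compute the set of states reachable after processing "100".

∅

Start in {s}.
Read '1': s→∅; now ∅.
The set is empty and remains empty for the remaining 2 symbols.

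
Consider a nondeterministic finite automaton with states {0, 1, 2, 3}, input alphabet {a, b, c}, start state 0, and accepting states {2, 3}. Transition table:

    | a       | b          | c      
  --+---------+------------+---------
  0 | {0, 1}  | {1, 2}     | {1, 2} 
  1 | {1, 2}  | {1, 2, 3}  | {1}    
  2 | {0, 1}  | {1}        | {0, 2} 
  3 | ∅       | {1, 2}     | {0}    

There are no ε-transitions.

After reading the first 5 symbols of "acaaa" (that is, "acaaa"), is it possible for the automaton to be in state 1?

Start in {0}.
Read 'a': {0} → {0, 1}.
Read 'c': {0, 1} → {1, 2}.
Read 'a': {1, 2} → {0, 1, 2}.
Read 'a': {0, 1, 2} → {0, 1, 2}.
Read 'a': {0, 1, 2} → {0, 1, 2}.
State 1 is in {0, 1, 2}.

Yes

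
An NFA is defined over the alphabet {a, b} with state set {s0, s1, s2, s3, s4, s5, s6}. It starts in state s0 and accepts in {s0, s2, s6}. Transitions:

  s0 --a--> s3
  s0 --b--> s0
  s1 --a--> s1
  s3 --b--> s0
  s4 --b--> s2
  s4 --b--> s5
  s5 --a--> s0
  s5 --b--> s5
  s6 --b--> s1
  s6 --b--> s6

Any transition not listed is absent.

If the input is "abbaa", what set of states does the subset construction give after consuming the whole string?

∅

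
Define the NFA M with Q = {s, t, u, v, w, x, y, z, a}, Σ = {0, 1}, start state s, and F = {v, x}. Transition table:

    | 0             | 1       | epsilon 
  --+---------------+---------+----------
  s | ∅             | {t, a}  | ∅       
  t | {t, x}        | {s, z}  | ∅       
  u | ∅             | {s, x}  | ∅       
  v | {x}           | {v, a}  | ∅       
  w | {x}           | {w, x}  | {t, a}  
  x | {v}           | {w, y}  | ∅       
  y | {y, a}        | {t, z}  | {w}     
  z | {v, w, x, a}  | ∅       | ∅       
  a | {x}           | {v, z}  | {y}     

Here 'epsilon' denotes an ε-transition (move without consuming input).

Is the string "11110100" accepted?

Start in {s}.
Read '1': s→{t, a}; union {t, a}; ε-closure = {t, w, y, a}.
Read '1': t→{s, z}, w→{w, x}, y→{t, z}, a→{v, z}; union {s, t, v, w, x, z}; ε-closure = {s, t, v, w, x, y, z, a}.
Read '1': s→{t, a}, t→{s, z}, v→{v, a}, w→{w, x}, x→{w, y}, y→{t, z}, z→∅, a→{v, z}; now {s, t, v, w, x, y, z, a}.
Read '1': s→{t, a}, t→{s, z}, v→{v, a}, w→{w, x}, x→{w, y}, y→{t, z}, z→∅, a→{v, z}; now {s, t, v, w, x, y, z, a}.
Read '0': s→∅, t→{t, x}, v→{x}, w→{x}, x→{v}, y→{y, a}, z→{v, w, x, a}, a→{x}; now {t, v, w, x, y, a}.
Read '1': t→{s, z}, v→{v, a}, w→{w, x}, x→{w, y}, y→{t, z}, a→{v, z}; now {s, t, v, w, x, y, z, a}.
Read '0': s→∅, t→{t, x}, v→{x}, w→{x}, x→{v}, y→{y, a}, z→{v, w, x, a}, a→{x}; now {t, v, w, x, y, a}.
Read '0': t→{t, x}, v→{x}, w→{x}, x→{v}, y→{y, a}, a→{x}; union {t, v, x, y, a}; ε-closure = {t, v, w, x, y, a}.
The final set {t, v, w, x, y, a} contains the accepting states v, x.

Yes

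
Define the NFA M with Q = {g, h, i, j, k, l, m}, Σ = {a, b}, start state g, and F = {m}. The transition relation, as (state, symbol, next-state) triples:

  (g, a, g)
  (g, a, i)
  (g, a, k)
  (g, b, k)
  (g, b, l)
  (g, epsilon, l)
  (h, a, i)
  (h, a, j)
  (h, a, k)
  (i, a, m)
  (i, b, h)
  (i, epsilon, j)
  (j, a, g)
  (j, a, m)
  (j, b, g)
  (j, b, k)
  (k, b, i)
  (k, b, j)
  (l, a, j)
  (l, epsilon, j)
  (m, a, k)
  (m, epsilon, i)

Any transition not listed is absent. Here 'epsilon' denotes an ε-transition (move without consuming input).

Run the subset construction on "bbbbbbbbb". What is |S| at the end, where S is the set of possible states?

6

Start: ε-closure({g}) = {g, j, l}.
Read 'b': g→{k, l}, j→{g, k}, l→∅; union {g, k, l}; ε-closure = {g, j, k, l}.
Read 'b': g→{k, l}, j→{g, k}, k→{i, j}, l→∅; now {g, i, j, k, l}.
Read 'b': g→{k, l}, i→{h}, j→{g, k}, k→{i, j}, l→∅; now {g, h, i, j, k, l}.
Read 'b': g→{k, l}, h→∅, i→{h}, j→{g, k}, k→{i, j}, l→∅; now {g, h, i, j, k, l}.
Read 'b': g→{k, l}, h→∅, i→{h}, j→{g, k}, k→{i, j}, l→∅; now {g, h, i, j, k, l}.
Read 'b': g→{k, l}, h→∅, i→{h}, j→{g, k}, k→{i, j}, l→∅; now {g, h, i, j, k, l}.
Read 'b': g→{k, l}, h→∅, i→{h}, j→{g, k}, k→{i, j}, l→∅; now {g, h, i, j, k, l}.
Read 'b': g→{k, l}, h→∅, i→{h}, j→{g, k}, k→{i, j}, l→∅; now {g, h, i, j, k, l}.
Read 'b': g→{k, l}, h→∅, i→{h}, j→{g, k}, k→{i, j}, l→∅; now {g, h, i, j, k, l}.
That set has 6 states.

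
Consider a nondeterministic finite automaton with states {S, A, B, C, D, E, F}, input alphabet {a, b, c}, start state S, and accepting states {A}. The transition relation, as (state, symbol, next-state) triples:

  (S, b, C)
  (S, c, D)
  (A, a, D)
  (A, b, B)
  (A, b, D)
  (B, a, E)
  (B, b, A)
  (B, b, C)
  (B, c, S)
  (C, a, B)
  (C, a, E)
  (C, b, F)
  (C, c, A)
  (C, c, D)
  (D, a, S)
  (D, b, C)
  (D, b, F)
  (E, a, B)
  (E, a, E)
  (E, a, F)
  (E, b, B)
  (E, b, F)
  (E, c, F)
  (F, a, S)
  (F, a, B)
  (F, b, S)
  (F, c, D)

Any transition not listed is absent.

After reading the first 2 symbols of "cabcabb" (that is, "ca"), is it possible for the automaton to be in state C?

No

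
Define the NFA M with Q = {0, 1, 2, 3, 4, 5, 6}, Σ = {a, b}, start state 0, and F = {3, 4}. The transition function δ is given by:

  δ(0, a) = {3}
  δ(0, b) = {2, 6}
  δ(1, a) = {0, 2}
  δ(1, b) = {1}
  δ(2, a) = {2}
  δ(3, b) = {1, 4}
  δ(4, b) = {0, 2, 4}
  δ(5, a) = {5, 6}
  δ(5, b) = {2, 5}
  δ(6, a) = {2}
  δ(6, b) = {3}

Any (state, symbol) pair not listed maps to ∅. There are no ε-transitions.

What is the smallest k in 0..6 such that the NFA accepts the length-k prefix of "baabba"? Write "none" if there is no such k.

none

Start in {0}.
Read 'b': {0} → {2, 6}.
Read 'a': {2, 6} → {2}.
Read 'a': {2} → {2}.
Read 'b': {2} → ∅.
The set is empty and remains empty for the remaining 2 symbols.
No reachable set along the way intersects F.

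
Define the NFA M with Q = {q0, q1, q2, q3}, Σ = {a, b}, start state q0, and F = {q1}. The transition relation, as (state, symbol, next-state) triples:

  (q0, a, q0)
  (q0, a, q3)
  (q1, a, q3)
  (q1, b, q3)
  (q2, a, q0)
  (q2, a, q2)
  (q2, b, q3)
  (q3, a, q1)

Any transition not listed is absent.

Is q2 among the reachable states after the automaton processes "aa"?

No

Start in {q0}.
Read 'a': {q0} → {q0, q3}.
Read 'a': {q0, q3} → {q0, q1, q3}.
State q2 is not in {q0, q1, q3}.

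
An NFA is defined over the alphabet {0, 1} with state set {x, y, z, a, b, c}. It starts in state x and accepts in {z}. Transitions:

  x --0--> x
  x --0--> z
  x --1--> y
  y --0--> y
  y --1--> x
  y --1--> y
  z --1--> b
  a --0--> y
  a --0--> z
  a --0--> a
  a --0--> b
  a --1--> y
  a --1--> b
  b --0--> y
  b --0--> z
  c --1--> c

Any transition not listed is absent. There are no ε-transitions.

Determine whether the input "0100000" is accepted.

Start in {x}.
Read '0': {x} → {x, z}.
Read '1': {x, z} → {y, b}.
Read '0': {y, b} → {y, z}.
Read '0': {y, z} → {y}.
Read '0': {y} → {y}.
Read '0': {y} → {y}.
Read '0': {y} → {y}.
The final set {y} contains no accepting state.

No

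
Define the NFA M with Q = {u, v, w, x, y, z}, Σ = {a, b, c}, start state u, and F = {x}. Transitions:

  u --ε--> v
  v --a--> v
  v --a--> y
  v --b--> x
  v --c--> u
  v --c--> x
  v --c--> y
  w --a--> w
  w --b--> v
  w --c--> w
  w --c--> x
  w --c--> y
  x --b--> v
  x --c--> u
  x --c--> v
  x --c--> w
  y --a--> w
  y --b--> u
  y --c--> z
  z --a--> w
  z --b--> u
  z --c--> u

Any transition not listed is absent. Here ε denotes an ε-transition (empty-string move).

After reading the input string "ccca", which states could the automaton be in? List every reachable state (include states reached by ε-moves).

Start: ε-closure({u}) = {u, v}.
Read 'c': {u, v} → {u, v, x, y}.
Read 'c': {u, v, x, y} → {u, v, w, x, y, z}.
Read 'c': {u, v, w, x, y, z} → {u, v, w, x, y, z}.
Read 'a': {u, v, w, x, y, z} → {v, w, y}.

{v, w, y}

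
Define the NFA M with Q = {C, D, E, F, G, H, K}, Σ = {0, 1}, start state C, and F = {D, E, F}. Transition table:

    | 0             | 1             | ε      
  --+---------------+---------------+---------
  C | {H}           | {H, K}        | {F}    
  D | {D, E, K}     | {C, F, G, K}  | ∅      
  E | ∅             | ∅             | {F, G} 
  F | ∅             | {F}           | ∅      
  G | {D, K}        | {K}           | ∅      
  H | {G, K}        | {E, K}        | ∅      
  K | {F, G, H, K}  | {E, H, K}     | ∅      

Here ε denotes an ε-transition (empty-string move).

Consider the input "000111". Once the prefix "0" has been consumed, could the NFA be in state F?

No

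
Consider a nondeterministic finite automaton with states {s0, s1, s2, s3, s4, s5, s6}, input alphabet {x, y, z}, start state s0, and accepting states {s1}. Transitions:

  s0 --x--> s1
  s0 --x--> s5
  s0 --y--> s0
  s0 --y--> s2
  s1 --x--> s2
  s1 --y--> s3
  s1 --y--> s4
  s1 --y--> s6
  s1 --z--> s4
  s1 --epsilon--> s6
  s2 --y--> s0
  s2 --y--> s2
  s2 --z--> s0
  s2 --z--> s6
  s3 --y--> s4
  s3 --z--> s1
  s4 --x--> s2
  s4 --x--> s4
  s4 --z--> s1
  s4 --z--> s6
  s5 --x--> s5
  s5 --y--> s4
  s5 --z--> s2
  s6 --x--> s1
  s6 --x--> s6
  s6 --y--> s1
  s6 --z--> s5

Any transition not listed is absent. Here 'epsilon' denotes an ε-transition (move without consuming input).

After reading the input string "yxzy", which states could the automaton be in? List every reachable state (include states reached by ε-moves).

Start in {s0}.
Read 'y': s0→{s0, s2}; now {s0, s2}.
Read 'x': s0→{s1, s5}, s2→∅; union {s1, s5}; ε-closure = {s1, s5, s6}.
Read 'z': s1→{s4}, s5→{s2}, s6→{s5}; now {s2, s4, s5}.
Read 'y': s2→{s0, s2}, s4→∅, s5→{s4}; now {s0, s2, s4}.

{s0, s2, s4}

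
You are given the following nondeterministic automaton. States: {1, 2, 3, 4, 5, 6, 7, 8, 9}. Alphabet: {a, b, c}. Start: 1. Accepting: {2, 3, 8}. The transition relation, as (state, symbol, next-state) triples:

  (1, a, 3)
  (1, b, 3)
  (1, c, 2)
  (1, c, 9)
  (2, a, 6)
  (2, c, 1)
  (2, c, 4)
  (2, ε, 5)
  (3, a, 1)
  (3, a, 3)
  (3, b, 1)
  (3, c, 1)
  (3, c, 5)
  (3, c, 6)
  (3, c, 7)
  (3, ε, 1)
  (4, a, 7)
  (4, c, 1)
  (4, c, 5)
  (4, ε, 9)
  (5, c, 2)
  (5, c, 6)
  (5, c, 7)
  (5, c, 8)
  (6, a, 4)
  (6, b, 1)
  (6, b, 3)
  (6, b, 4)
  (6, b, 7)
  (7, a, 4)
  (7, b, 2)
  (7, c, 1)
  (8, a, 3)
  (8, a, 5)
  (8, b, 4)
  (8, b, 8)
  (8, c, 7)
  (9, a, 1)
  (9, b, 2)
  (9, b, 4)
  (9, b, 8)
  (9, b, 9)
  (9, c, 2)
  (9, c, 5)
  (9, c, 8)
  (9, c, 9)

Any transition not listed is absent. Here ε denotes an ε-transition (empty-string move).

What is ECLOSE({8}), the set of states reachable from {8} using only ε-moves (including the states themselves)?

{8}

Begin with {8}.
No ε-moves leave this set, so the closure equals the set itself.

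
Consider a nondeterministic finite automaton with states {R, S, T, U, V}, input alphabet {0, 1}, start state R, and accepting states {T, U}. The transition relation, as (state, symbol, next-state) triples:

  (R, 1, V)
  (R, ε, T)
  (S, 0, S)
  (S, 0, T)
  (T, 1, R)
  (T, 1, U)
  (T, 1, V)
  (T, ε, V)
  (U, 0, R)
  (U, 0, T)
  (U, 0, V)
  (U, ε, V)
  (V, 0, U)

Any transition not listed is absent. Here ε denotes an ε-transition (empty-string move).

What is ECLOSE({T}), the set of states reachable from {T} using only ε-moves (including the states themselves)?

{T, V}

Begin with {T}.
ε-move T → V; add V.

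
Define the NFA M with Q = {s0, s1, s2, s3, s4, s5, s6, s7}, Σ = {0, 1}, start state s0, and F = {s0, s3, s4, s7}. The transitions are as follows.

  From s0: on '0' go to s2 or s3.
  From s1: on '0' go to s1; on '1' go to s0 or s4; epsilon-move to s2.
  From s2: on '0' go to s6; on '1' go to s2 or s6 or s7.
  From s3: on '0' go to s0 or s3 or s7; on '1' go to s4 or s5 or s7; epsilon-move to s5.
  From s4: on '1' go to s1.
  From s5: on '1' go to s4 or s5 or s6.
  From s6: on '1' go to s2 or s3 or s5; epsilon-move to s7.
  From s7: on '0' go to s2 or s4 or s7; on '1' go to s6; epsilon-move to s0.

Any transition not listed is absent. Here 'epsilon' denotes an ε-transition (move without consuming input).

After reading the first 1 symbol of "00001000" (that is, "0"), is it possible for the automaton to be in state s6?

Start in {s0}.
Read '0': s0→{s2, s3}; union {s2, s3}; ε-closure = {s2, s3, s5}.
State s6 is not in {s2, s3, s5}.

No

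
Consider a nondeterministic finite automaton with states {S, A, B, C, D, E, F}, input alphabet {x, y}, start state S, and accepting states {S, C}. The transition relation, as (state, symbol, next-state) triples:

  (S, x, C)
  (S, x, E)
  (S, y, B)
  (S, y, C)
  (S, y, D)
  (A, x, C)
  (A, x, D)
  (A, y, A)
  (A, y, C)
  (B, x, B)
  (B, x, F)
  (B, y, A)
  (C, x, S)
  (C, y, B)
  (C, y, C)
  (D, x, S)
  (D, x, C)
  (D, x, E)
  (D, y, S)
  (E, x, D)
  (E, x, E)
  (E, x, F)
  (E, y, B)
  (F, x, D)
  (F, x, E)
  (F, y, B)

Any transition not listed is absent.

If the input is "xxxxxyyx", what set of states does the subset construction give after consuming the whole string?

{S, B, C, D, E, F}

Start in {S}.
Read 'x': S→{C, E}; now {C, E}.
Read 'x': C→{S}, E→{D, E, F}; now {S, D, E, F}.
Read 'x': S→{C, E}, D→{S, C, E}, E→{D, E, F}, F→{D, E}; now {S, C, D, E, F}.
Read 'x': S→{C, E}, C→{S}, D→{S, C, E}, E→{D, E, F}, F→{D, E}; now {S, C, D, E, F}.
Read 'x': S→{C, E}, C→{S}, D→{S, C, E}, E→{D, E, F}, F→{D, E}; now {S, C, D, E, F}.
Read 'y': S→{B, C, D}, C→{B, C}, D→{S}, E→{B}, F→{B}; now {S, B, C, D}.
Read 'y': S→{B, C, D}, B→{A}, C→{B, C}, D→{S}; now {S, A, B, C, D}.
Read 'x': S→{C, E}, A→{C, D}, B→{B, F}, C→{S}, D→{S, C, E}; now {S, B, C, D, E, F}.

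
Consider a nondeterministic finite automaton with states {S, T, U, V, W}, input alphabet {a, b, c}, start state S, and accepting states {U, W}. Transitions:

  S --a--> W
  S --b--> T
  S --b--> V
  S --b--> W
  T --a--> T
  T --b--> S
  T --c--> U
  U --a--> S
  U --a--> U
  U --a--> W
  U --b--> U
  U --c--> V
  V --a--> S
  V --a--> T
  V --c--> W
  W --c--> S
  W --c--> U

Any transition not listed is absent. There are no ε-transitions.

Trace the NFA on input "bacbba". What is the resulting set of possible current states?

{S, U, W}

Start in {S}.
Read 'b': S→{T, V, W}; now {T, V, W}.
Read 'a': T→{T}, V→{S, T}, W→∅; now {S, T}.
Read 'c': S→∅, T→{U}; now {U}.
Read 'b': U→{U}; now {U}.
Read 'b': U→{U}; now {U}.
Read 'a': U→{S, U, W}; now {S, U, W}.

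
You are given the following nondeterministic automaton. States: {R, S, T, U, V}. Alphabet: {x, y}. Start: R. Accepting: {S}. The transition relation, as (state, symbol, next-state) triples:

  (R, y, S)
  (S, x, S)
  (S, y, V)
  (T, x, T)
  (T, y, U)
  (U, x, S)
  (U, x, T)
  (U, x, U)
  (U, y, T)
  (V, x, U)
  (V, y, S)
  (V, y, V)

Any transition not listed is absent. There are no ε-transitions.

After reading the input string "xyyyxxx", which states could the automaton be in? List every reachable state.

Start in {R}.
Read 'x': R→∅; now ∅.
The set is empty and remains empty for the remaining 6 symbols.

∅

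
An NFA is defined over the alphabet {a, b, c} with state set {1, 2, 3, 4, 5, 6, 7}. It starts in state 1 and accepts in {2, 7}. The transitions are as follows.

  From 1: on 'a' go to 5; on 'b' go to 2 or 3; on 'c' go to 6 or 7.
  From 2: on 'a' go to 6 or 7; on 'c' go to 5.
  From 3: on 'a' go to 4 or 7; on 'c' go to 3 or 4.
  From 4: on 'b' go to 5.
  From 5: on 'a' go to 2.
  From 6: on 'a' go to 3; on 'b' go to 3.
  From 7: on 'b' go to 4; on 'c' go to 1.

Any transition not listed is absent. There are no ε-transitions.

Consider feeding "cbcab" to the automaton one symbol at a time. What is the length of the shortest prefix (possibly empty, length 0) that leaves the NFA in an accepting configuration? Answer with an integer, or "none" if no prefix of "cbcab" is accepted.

Start in {1}.
Read 'c': 1→{6, 7}; now {6, 7}.
None of the earlier sets intersect F, but {6, 7} does.

1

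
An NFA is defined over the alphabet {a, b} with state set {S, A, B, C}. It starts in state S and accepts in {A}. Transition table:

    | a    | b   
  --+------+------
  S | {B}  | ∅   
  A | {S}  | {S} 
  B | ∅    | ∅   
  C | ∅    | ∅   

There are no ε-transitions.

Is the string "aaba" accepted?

No

Start in {S}.
Read 'a': {S} → {B}.
Read 'a': {B} → ∅.
The set is empty and remains empty for the remaining 2 symbols.
The final set ∅ contains no accepting state.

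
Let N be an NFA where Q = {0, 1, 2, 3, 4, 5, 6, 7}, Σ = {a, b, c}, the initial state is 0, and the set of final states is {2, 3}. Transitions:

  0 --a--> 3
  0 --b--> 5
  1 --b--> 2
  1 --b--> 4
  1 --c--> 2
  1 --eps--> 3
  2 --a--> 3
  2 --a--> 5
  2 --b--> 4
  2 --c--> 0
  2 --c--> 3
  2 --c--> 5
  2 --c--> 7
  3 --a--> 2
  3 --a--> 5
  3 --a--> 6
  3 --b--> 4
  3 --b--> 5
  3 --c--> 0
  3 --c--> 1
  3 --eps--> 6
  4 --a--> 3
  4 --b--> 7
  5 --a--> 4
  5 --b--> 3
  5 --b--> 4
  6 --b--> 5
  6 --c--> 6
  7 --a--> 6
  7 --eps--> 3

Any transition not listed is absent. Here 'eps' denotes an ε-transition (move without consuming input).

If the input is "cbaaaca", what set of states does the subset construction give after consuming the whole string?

∅

Start in {0}.
Read 'c': 0→∅; now ∅.
The set is empty and remains empty for the remaining 6 symbols.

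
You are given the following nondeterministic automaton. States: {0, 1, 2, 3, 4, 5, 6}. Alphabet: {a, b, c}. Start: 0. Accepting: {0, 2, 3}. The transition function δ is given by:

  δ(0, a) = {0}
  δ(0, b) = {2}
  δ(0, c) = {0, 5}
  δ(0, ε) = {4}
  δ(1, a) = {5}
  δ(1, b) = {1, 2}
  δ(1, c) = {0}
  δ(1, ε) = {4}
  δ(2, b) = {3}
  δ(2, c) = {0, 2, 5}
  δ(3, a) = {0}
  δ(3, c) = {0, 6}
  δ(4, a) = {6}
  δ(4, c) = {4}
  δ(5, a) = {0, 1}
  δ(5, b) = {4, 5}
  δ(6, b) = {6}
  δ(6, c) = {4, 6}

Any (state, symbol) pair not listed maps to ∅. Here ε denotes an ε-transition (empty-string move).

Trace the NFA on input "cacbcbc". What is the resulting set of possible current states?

{0, 2, 4, 5, 6}

Start: ε-closure({0}) = {0, 4}.
Read 'c': {0, 4} → {0, 4, 5}.
Read 'a': {0, 4, 5} → {0, 1, 4, 6}.
Read 'c': {0, 1, 4, 6} → {0, 4, 5, 6}.
Read 'b': {0, 4, 5, 6} → {2, 4, 5, 6}.
Read 'c': {2, 4, 5, 6} → {0, 2, 4, 5, 6}.
Read 'b': {0, 2, 4, 5, 6} → {2, 3, 4, 5, 6}.
Read 'c': {2, 3, 4, 5, 6} → {0, 2, 4, 5, 6}.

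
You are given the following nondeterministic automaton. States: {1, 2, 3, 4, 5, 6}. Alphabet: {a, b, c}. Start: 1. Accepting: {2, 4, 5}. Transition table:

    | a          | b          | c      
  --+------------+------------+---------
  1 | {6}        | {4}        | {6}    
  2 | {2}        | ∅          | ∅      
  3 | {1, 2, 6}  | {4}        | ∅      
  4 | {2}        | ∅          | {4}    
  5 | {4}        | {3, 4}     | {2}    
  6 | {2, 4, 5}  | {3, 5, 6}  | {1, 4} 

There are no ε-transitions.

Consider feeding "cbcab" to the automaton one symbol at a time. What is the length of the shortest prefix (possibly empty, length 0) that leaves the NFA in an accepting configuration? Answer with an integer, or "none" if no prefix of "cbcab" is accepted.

2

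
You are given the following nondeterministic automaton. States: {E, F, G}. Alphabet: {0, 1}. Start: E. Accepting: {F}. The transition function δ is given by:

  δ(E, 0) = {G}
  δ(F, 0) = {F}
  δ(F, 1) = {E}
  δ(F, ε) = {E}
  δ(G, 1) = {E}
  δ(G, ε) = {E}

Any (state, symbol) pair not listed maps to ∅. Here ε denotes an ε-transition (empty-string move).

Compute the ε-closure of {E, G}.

Begin with {E, G}.
No ε-moves leave this set, so the closure equals the set itself.

{E, G}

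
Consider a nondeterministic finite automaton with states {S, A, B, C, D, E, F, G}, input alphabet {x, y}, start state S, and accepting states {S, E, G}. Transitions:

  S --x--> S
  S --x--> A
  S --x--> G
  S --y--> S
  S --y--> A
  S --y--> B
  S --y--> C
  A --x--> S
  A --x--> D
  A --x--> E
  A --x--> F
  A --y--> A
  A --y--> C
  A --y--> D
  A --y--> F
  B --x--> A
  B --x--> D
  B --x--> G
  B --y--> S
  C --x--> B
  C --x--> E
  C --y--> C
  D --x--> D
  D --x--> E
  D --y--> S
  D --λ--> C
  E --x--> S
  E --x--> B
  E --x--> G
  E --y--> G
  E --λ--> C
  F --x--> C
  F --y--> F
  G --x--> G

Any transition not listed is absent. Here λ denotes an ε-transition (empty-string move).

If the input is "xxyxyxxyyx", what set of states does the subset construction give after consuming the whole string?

Start in {S}.
Read 'x': {S} → {S, A, G}.
Read 'x': {S, A, G} → {S, A, C, D, E, F, G}.
Read 'y': {S, A, C, D, E, F, G} → {S, A, B, C, D, F, G}.
Read 'x': {S, A, B, C, D, F, G} → {S, A, B, C, D, E, F, G}.
Read 'y': {S, A, B, C, D, E, F, G} → {S, A, B, C, D, F, G}.
Read 'x': {S, A, B, C, D, F, G} → {S, A, B, C, D, E, F, G}.
Read 'x': {S, A, B, C, D, E, F, G} → {S, A, B, C, D, E, F, G}.
Read 'y': {S, A, B, C, D, E, F, G} → {S, A, B, C, D, F, G}.
Read 'y': {S, A, B, C, D, F, G} → {S, A, B, C, D, F}.
Read 'x': {S, A, B, C, D, F} → {S, A, B, C, D, E, F, G}.

{S, A, B, C, D, E, F, G}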